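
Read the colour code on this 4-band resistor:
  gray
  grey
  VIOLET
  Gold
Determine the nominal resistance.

880000000 Ω

Grey → 8 (first significant figure)
Grey → 8 (second significant figure)
Violet → ×10^7 multiplier
88 × 10000000 = 880000000 Ω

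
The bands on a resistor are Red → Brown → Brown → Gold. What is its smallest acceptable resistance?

199.5 Ω

Red → 2 (first significant figure)
Brown → 1 (second significant figure)
Brown → ×10 multiplier
Gold → ±5% tolerance
21 × 10 = 210 Ω
Smallest = 210 × (1 − 5/100) = 199.5 Ω.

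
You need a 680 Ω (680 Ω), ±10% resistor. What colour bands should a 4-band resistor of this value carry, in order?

680 Ω = 68 × 10^1.
6 → blue
8 → grey
Multiplier 10^1 → brown.
±10% tolerance → silver.

blue, grey, brown, silver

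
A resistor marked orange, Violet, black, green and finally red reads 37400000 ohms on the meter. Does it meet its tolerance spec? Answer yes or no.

Orange → 3 (first significant figure)
Violet → 7 (second significant figure)
Black → 0 (third significant figure)
Green → ×10^5 multiplier
Red → ±2% tolerance
370 × 100000 = 37000000 Ω
Allowed range: 36260000 Ω to 37740000 Ω.
37400000 ohms lies inside that range.

yes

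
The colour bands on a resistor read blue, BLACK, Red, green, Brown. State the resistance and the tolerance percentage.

Blue → 6 (first significant figure)
Black → 0 (second significant figure)
Red → 2 (third significant figure)
Green → ×10^5 multiplier
Brown → ±1% tolerance
602 × 100000 = 60200000 Ω

60200000 Ω ±1%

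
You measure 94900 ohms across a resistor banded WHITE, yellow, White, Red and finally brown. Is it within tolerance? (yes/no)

White → 9 (first significant figure)
Yellow → 4 (second significant figure)
White → 9 (third significant figure)
Red → ×10^2 multiplier
Brown → ±1% tolerance
949 × 100 = 94900 Ω
Allowed range: 93951 Ω to 95849 Ω.
94900 ohms lies inside that range.

yes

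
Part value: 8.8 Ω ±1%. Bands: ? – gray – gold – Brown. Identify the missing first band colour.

grey

8.8 Ω = 88 × 10^-1.
The first band gives digit 8 of the significand, and 8 is grey.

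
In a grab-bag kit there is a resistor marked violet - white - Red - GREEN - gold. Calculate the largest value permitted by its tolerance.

83160000 Ω

Violet → 7 (first significant figure)
White → 9 (second significant figure)
Red → 2 (third significant figure)
Green → ×10^5 multiplier
Gold → ±5% tolerance
792 × 100000 = 79200000 Ω
Largest = 79200000 × (1 + 5/100) = 83160000 Ω.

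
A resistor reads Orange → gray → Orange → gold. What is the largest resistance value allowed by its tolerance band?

Orange → 3 (first significant figure)
Grey → 8 (second significant figure)
Orange → ×10^3 multiplier
Gold → ±5% tolerance
38 × 1000 = 38000 Ω
Largest = 38000 × (1 + 5/100) = 39900 Ω.

39900 Ω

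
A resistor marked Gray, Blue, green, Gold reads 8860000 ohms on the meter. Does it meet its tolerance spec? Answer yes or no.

yes

Grey → 8 (first significant figure)
Blue → 6 (second significant figure)
Green → ×10^5 multiplier
Gold → ±5% tolerance
86 × 100000 = 8600000 Ω
Allowed range: 8170000 Ω to 9030000 Ω.
8860000 ohms lies inside that range.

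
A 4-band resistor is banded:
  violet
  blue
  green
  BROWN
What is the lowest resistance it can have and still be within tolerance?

Violet → 7 (first significant figure)
Blue → 6 (second significant figure)
Green → ×10^5 multiplier
Brown → ±1% tolerance
76 × 100000 = 7600000 Ω
Lowest = 7600000 × (1 − 1/100) = 7524000 Ω.

7524000 Ω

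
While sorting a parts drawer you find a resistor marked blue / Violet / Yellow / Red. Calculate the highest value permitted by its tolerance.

Blue → 6 (first significant figure)
Violet → 7 (second significant figure)
Yellow → ×10^4 multiplier
Red → ±2% tolerance
67 × 10000 = 670000 Ω
Highest = 670000 × (1 + 2/100) = 683400 Ω.

683400 Ω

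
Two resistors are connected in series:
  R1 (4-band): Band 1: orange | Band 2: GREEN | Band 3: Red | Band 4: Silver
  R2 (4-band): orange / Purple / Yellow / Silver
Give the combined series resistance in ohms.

R1: orange, green → 35; red ×10^2 → 3500 Ω.
R2: orange, violet → 37; yellow ×10^4 → 370000 Ω.
Series: 3500 + 370000 = 373500 Ω.

373500 Ω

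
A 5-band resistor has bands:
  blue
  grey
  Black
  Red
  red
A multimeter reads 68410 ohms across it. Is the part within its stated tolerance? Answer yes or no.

yes

Blue → 6 (first significant figure)
Grey → 8 (second significant figure)
Black → 0 (third significant figure)
Red → ×10^2 multiplier
Red → ±2% tolerance
680 × 100 = 68000 Ω
Allowed range: 66640 Ω to 69360 Ω.
68410 ohms lies inside that range.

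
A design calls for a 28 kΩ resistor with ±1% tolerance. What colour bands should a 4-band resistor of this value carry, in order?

red, grey, orange, brown

28000 Ω = 28 × 10^3.
2 → red
8 → grey
Multiplier 10^3 → orange.
±1% tolerance → brown.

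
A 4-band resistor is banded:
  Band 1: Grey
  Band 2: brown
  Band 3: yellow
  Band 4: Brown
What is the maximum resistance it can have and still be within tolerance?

818100 Ω

Grey → 8 (first significant figure)
Brown → 1 (second significant figure)
Yellow → ×10^4 multiplier
Brown → ±1% tolerance
81 × 10000 = 810000 Ω
Maximum = 810000 × (1 + 1/100) = 818100 Ω.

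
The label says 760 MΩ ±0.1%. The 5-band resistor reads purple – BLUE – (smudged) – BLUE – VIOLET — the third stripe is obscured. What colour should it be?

black

760000000 Ω = 760 × 10^6.
The third band gives digit 0 of the significand, and 0 is black.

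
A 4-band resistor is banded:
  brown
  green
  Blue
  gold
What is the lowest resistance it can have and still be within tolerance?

14250000 Ω

Brown → 1 (first significant figure)
Green → 5 (second significant figure)
Blue → ×10^6 multiplier
Gold → ±5% tolerance
15 × 1000000 = 15000000 Ω
Lowest = 15000000 × (1 − 5/100) = 14250000 Ω.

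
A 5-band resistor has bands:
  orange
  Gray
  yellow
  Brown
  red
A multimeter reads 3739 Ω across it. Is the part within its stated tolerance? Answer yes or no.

Orange → 3 (first significant figure)
Grey → 8 (second significant figure)
Yellow → 4 (third significant figure)
Brown → ×10 multiplier
Red → ±2% tolerance
384 × 10 = 3840 Ω
Allowed range: 3763.2 Ω to 3916.8 Ω.
3739 Ω lies outside that range.

no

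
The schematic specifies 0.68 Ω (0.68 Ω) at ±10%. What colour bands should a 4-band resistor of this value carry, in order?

blue, grey, silver, silver

0.68 Ω = 68 × 10^-2.
6 → blue
8 → grey
Multiplier 10^-2 → silver.
±10% tolerance → silver.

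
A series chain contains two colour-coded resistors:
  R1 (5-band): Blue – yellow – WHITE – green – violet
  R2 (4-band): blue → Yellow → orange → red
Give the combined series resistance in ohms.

R1: blue, yellow, white → 649; green ×10^5 → 64900000 Ω.
R2: blue, yellow → 64; orange ×10^3 → 64000 Ω.
Series: 64900000 + 64000 = 64964000 Ω.

64964000 Ω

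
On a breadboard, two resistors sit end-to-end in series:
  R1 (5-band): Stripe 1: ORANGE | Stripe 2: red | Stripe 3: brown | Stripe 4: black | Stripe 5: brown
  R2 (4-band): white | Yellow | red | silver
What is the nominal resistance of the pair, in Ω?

R1: orange, red, brown → 321; black ×1 → 321 Ω.
R2: white, yellow → 94; red ×10^2 → 9400 Ω.
Series: 321 + 9400 = 9721 Ω.

9721 Ω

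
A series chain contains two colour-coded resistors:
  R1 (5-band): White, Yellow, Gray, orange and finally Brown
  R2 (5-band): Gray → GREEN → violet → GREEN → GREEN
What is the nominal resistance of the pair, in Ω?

R1: white, yellow, grey → 948; orange ×10^3 → 948000 Ω.
R2: grey, green, violet → 857; green ×10^5 → 85700000 Ω.
Series: 948000 + 85700000 = 86648000 Ω.

86648000 Ω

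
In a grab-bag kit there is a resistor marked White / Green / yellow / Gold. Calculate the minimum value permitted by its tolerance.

902500 Ω

White → 9 (first significant figure)
Green → 5 (second significant figure)
Yellow → ×10^4 multiplier
Gold → ±5% tolerance
95 × 10000 = 950000 Ω
Minimum = 950000 × (1 − 5/100) = 902500 Ω.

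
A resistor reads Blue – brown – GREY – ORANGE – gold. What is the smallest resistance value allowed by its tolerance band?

Blue → 6 (first significant figure)
Brown → 1 (second significant figure)
Grey → 8 (third significant figure)
Orange → ×10^3 multiplier
Gold → ±5% tolerance
618 × 1000 = 618000 Ω
Smallest = 618000 × (1 − 5/100) = 587100 Ω.

587100 Ω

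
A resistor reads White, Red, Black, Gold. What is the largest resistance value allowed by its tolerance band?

White → 9 (first significant figure)
Red → 2 (second significant figure)
Black → ×1 multiplier
Gold → ±5% tolerance
92 × 1 = 92 Ω
Largest = 92 × (1 + 5/100) = 96.6 Ω.

96.6 Ω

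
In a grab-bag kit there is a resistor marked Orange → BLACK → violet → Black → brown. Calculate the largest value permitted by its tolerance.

Orange → 3 (first significant figure)
Black → 0 (second significant figure)
Violet → 7 (third significant figure)
Black → ×1 multiplier
Brown → ±1% tolerance
307 × 1 = 307 Ω
Largest = 307 × (1 + 1/100) = 310.07 Ω.

310.07 Ω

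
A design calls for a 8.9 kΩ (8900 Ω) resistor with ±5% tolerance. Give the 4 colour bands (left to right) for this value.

8900 Ω = 89 × 10^2.
8 → grey
9 → white
Multiplier 10^2 → red.
±5% tolerance → gold.

grey, white, red, gold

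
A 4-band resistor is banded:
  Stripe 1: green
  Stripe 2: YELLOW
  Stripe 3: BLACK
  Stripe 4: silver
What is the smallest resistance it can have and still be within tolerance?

Green → 5 (first significant figure)
Yellow → 4 (second significant figure)
Black → ×1 multiplier
Silver → ±10% tolerance
54 × 1 = 54 Ω
Smallest = 54 × (1 − 10/100) = 48.6 Ω.

48.6 Ω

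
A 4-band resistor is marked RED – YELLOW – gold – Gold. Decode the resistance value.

2.4 Ω

Red → 2 (first significant figure)
Yellow → 4 (second significant figure)
Gold → ×0.1 multiplier
24 × 0.1 = 2.4 Ω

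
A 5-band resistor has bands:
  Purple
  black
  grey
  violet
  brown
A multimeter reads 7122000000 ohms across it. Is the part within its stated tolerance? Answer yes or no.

yes

Violet → 7 (first significant figure)
Black → 0 (second significant figure)
Grey → 8 (third significant figure)
Violet → ×10^7 multiplier
Brown → ±1% tolerance
708 × 10000000 = 7080000000 Ω
Allowed range: 7009200000 Ω to 7150800000 Ω.
7122000000 ohms lies inside that range.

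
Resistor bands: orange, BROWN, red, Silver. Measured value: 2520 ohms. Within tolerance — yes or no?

no

Orange → 3 (first significant figure)
Brown → 1 (second significant figure)
Red → ×10^2 multiplier
Silver → ±10% tolerance
31 × 100 = 3100 Ω
Allowed range: 2790 Ω to 3410 Ω.
2520 ohms lies outside that range.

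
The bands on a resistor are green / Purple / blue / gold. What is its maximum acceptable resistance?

59850000 Ω

Green → 5 (first significant figure)
Violet → 7 (second significant figure)
Blue → ×10^6 multiplier
Gold → ±5% tolerance
57 × 1000000 = 57000000 Ω
Maximum = 57000000 × (1 + 5/100) = 59850000 Ω.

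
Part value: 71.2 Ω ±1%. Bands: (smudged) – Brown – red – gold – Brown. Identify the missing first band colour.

violet

71.2 Ω = 712 × 10^-1.
The first band gives digit 7 of the significand, and 7 is violet.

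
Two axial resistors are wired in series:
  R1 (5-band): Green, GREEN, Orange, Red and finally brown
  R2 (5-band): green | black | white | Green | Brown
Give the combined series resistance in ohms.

50955300 Ω

R1: green, green, orange → 553; red ×10^2 → 55300 Ω.
R2: green, black, white → 509; green ×10^5 → 50900000 Ω.
Series: 55300 + 50900000 = 50955300 Ω.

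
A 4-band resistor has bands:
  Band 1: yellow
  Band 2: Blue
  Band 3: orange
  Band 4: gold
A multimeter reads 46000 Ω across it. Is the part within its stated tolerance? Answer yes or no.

Yellow → 4 (first significant figure)
Blue → 6 (second significant figure)
Orange → ×10^3 multiplier
Gold → ±5% tolerance
46 × 1000 = 46000 Ω
Allowed range: 43700 Ω to 48300 Ω.
46000 Ω lies inside that range.

yes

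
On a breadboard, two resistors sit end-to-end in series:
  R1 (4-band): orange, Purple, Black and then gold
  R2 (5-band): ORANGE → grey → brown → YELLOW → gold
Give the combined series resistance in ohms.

3810037 Ω

R1: orange, violet → 37; black ×1 → 37 Ω.
R2: orange, grey, brown → 381; yellow ×10^4 → 3810000 Ω.
Series: 37 + 3810000 = 3810037 Ω.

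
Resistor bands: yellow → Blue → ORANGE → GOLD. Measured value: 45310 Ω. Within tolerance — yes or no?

yes

Yellow → 4 (first significant figure)
Blue → 6 (second significant figure)
Orange → ×10^3 multiplier
Gold → ±5% tolerance
46 × 1000 = 46000 Ω
Allowed range: 43700 Ω to 48300 Ω.
45310 Ω lies inside that range.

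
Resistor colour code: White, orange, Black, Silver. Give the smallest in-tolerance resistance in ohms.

83.7 Ω

White → 9 (first significant figure)
Orange → 3 (second significant figure)
Black → ×1 multiplier
Silver → ±10% tolerance
93 × 1 = 93 Ω
Smallest = 93 × (1 − 10/100) = 83.7 Ω.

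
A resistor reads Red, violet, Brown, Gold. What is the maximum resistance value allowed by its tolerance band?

283.5 Ω

Red → 2 (first significant figure)
Violet → 7 (second significant figure)
Brown → ×10 multiplier
Gold → ±5% tolerance
27 × 10 = 270 Ω
Maximum = 270 × (1 + 5/100) = 283.5 Ω.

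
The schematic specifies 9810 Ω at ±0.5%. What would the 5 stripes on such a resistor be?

white, grey, brown, brown, green

9810 Ω = 981 × 10^1.
9 → white
8 → grey
1 → brown
Multiplier 10^1 → brown.
±0.5% tolerance → green.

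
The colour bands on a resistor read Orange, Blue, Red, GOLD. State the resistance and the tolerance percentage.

3600 Ω ±5%

Orange → 3 (first significant figure)
Blue → 6 (second significant figure)
Red → ×10^2 multiplier
Gold → ±5% tolerance
36 × 100 = 3600 Ω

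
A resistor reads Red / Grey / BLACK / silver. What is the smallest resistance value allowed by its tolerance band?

Red → 2 (first significant figure)
Grey → 8 (second significant figure)
Black → ×1 multiplier
Silver → ±10% tolerance
28 × 1 = 28 Ω
Smallest = 28 × (1 − 10/100) = 25.2 Ω.

25.2 Ω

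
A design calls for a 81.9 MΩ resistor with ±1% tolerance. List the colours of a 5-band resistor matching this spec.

grey, brown, white, green, brown

81900000 Ω = 819 × 10^5.
8 → grey
1 → brown
9 → white
Multiplier 10^5 → green.
±1% tolerance → brown.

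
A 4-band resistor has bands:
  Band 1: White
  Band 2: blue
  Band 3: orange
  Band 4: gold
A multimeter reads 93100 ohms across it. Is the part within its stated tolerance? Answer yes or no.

White → 9 (first significant figure)
Blue → 6 (second significant figure)
Orange → ×10^3 multiplier
Gold → ±5% tolerance
96 × 1000 = 96000 Ω
Allowed range: 91200 Ω to 100800 Ω.
93100 ohms lies inside that range.

yes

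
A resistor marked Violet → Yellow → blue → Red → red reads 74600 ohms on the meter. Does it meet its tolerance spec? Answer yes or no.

yes

Violet → 7 (first significant figure)
Yellow → 4 (second significant figure)
Blue → 6 (third significant figure)
Red → ×10^2 multiplier
Red → ±2% tolerance
746 × 100 = 74600 Ω
Allowed range: 73108 Ω to 76092 Ω.
74600 ohms lies inside that range.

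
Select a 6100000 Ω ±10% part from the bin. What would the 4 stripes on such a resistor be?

blue, brown, green, silver

6100000 Ω = 61 × 10^5.
6 → blue
1 → brown
Multiplier 10^5 → green.
±10% tolerance → silver.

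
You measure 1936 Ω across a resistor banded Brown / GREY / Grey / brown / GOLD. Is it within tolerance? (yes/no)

yes

Brown → 1 (first significant figure)
Grey → 8 (second significant figure)
Grey → 8 (third significant figure)
Brown → ×10 multiplier
Gold → ±5% tolerance
188 × 10 = 1880 Ω
Allowed range: 1786 Ω to 1974 Ω.
1936 Ω lies inside that range.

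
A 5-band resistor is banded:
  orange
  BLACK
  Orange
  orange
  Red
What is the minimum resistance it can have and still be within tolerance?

Orange → 3 (first significant figure)
Black → 0 (second significant figure)
Orange → 3 (third significant figure)
Orange → ×10^3 multiplier
Red → ±2% tolerance
303 × 1000 = 303000 Ω
Minimum = 303000 × (1 − 2/100) = 296940 Ω.

296940 Ω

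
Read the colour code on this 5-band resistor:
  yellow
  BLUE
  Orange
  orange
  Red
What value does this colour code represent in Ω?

463000 Ω

Yellow → 4 (first significant figure)
Blue → 6 (second significant figure)
Orange → 3 (third significant figure)
Orange → ×10^3 multiplier
463 × 1000 = 463000 Ω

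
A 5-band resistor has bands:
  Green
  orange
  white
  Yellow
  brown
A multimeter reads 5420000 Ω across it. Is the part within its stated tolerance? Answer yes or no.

yes

Green → 5 (first significant figure)
Orange → 3 (second significant figure)
White → 9 (third significant figure)
Yellow → ×10^4 multiplier
Brown → ±1% tolerance
539 × 10000 = 5390000 Ω
Allowed range: 5336100 Ω to 5443900 Ω.
5420000 Ω lies inside that range.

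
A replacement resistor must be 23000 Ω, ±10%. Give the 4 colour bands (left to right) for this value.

23000 Ω = 23 × 10^3.
2 → red
3 → orange
Multiplier 10^3 → orange.
±10% tolerance → silver.

red, orange, orange, silver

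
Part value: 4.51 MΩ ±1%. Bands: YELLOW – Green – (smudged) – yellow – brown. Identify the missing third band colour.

4510000 Ω = 451 × 10^4.
The third band gives digit 1 of the significand, and 1 is brown.

brown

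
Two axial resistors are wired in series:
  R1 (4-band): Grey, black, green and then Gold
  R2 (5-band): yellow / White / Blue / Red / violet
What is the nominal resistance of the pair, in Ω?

8049600 Ω

R1: grey, black → 80; green ×10^5 → 8000000 Ω.
R2: yellow, white, blue → 496; red ×10^2 → 49600 Ω.
Series: 8000000 + 49600 = 8049600 Ω.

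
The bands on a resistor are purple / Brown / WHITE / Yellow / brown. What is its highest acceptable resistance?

Violet → 7 (first significant figure)
Brown → 1 (second significant figure)
White → 9 (third significant figure)
Yellow → ×10^4 multiplier
Brown → ±1% tolerance
719 × 10000 = 7190000 Ω
Highest = 7190000 × (1 + 1/100) = 7261900 Ω.

7261900 Ω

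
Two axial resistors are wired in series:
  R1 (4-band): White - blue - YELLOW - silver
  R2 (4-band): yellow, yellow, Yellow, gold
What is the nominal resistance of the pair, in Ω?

1400000 Ω

R1: white, blue → 96; yellow ×10^4 → 960000 Ω.
R2: yellow, yellow → 44; yellow ×10^4 → 440000 Ω.
Series: 960000 + 440000 = 1400000 Ω.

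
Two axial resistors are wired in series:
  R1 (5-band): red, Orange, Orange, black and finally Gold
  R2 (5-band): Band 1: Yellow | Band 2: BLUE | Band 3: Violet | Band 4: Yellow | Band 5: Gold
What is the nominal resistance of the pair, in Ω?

4670233 Ω

R1: red, orange, orange → 233; black ×1 → 233 Ω.
R2: yellow, blue, violet → 467; yellow ×10^4 → 4670000 Ω.
Series: 233 + 4670000 = 4670233 Ω.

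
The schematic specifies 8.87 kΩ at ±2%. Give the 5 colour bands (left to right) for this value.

8870 Ω = 887 × 10^1.
8 → grey
8 → grey
7 → violet
Multiplier 10^1 → brown.
±2% tolerance → red.

grey, grey, violet, brown, red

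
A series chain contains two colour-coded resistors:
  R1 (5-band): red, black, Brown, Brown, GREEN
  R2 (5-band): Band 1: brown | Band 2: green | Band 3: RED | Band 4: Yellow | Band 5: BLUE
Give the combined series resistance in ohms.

R1: red, black, brown → 201; brown ×10 → 2010 Ω.
R2: brown, green, red → 152; yellow ×10^4 → 1520000 Ω.
Series: 2010 + 1520000 = 1522010 Ω.

1522010 Ω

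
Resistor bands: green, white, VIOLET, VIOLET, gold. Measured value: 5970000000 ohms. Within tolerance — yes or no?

yes

Green → 5 (first significant figure)
White → 9 (second significant figure)
Violet → 7 (third significant figure)
Violet → ×10^7 multiplier
Gold → ±5% tolerance
597 × 10000000 = 5970000000 Ω
Allowed range: 5671500000 Ω to 6268500000 Ω.
5970000000 ohms lies inside that range.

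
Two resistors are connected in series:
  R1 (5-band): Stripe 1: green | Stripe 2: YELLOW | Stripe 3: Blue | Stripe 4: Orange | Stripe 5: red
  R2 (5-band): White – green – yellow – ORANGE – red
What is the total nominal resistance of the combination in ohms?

1500000 Ω

R1: green, yellow, blue → 546; orange ×10^3 → 546000 Ω.
R2: white, green, yellow → 954; orange ×10^3 → 954000 Ω.
Series: 546000 + 954000 = 1500000 Ω.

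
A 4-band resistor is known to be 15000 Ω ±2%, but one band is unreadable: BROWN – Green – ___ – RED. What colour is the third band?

15000 Ω = 15 × 10^3.
The third band is the multiplier, 10^3, which is orange.

orange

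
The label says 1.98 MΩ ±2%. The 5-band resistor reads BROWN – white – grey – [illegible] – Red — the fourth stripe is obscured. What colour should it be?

1980000 Ω = 198 × 10^4.
The fourth band is the multiplier, 10^4, which is yellow.

yellow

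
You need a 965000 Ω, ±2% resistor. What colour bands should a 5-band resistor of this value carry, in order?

white, blue, green, orange, red

965000 Ω = 965 × 10^3.
9 → white
6 → blue
5 → green
Multiplier 10^3 → orange.
±2% tolerance → red.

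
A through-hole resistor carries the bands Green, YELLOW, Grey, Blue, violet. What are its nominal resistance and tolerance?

Green → 5 (first significant figure)
Yellow → 4 (second significant figure)
Grey → 8 (third significant figure)
Blue → ×10^6 multiplier
Violet → ±0.1% tolerance
548 × 1000000 = 548000000 Ω

548000000 Ω ±0.1%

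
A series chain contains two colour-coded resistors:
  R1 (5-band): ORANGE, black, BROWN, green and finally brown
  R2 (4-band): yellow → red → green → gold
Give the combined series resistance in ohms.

R1: orange, black, brown → 301; green ×10^5 → 30100000 Ω.
R2: yellow, red → 42; green ×10^5 → 4200000 Ω.
Series: 30100000 + 4200000 = 34300000 Ω.

34300000 Ω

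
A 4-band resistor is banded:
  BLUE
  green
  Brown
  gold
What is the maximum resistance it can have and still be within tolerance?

682.5 Ω

Blue → 6 (first significant figure)
Green → 5 (second significant figure)
Brown → ×10 multiplier
Gold → ±5% tolerance
65 × 10 = 650 Ω
Maximum = 650 × (1 + 5/100) = 682.5 Ω.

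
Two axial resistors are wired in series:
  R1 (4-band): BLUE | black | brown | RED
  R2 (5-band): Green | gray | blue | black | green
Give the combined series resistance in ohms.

1186 Ω

R1: blue, black → 60; brown ×10 → 600 Ω.
R2: green, grey, blue → 586; black ×1 → 586 Ω.
Series: 600 + 586 = 1186 Ω.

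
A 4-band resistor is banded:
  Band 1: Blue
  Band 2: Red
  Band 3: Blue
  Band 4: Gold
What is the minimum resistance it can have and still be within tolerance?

Blue → 6 (first significant figure)
Red → 2 (second significant figure)
Blue → ×10^6 multiplier
Gold → ±5% tolerance
62 × 1000000 = 62000000 Ω
Minimum = 62000000 × (1 − 5/100) = 58900000 Ω.

58900000 Ω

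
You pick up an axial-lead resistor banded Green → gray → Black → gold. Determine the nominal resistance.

Green → 5 (first significant figure)
Grey → 8 (second significant figure)
Black → ×1 multiplier
58 × 1 = 58 Ω

58 Ω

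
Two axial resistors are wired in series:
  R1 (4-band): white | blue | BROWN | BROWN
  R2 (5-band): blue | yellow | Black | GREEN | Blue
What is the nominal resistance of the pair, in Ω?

R1: white, blue → 96; brown ×10 → 960 Ω.
R2: blue, yellow, black → 640; green ×10^5 → 64000000 Ω.
Series: 960 + 64000000 = 64000960 Ω.

64000960 Ω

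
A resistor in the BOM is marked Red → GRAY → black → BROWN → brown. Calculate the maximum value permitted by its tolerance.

2828 Ω

Red → 2 (first significant figure)
Grey → 8 (second significant figure)
Black → 0 (third significant figure)
Brown → ×10 multiplier
Brown → ±1% tolerance
280 × 10 = 2800 Ω
Maximum = 2800 × (1 + 1/100) = 2828 Ω.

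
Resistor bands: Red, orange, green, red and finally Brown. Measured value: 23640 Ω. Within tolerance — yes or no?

yes

Red → 2 (first significant figure)
Orange → 3 (second significant figure)
Green → 5 (third significant figure)
Red → ×10^2 multiplier
Brown → ±1% tolerance
235 × 100 = 23500 Ω
Allowed range: 23265 Ω to 23735 Ω.
23640 Ω lies inside that range.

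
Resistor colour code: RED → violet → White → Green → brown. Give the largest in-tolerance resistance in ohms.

Red → 2 (first significant figure)
Violet → 7 (second significant figure)
White → 9 (third significant figure)
Green → ×10^5 multiplier
Brown → ±1% tolerance
279 × 100000 = 27900000 Ω
Largest = 27900000 × (1 + 1/100) = 28179000 Ω.

28179000 Ω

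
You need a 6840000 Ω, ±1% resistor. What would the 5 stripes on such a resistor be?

blue, grey, yellow, yellow, brown

6840000 Ω = 684 × 10^4.
6 → blue
8 → grey
4 → yellow
Multiplier 10^4 → yellow.
±1% tolerance → brown.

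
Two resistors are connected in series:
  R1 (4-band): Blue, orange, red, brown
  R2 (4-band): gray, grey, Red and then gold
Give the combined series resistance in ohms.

R1: blue, orange → 63; red ×10^2 → 6300 Ω.
R2: grey, grey → 88; red ×10^2 → 8800 Ω.
Series: 6300 + 8800 = 15100 Ω.

15100 Ω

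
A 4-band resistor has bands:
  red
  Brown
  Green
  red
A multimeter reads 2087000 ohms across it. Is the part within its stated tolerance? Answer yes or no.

yes

Red → 2 (first significant figure)
Brown → 1 (second significant figure)
Green → ×10^5 multiplier
Red → ±2% tolerance
21 × 100000 = 2100000 Ω
Allowed range: 2058000 Ω to 2142000 Ω.
2087000 ohms lies inside that range.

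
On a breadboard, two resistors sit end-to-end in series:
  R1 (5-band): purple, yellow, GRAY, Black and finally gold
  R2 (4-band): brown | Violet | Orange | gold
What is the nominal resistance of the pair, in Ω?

17748 Ω

R1: violet, yellow, grey → 748; black ×1 → 748 Ω.
R2: brown, violet → 17; orange ×10^3 → 17000 Ω.
Series: 748 + 17000 = 17748 Ω.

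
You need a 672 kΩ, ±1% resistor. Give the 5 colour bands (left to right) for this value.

blue, violet, red, orange, brown

672000 Ω = 672 × 10^3.
6 → blue
7 → violet
2 → red
Multiplier 10^3 → orange.
±1% tolerance → brown.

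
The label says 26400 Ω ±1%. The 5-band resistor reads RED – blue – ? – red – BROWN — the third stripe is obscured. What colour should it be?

26400 Ω = 264 × 10^2.
The third band gives digit 4 of the significand, and 4 is yellow.

yellow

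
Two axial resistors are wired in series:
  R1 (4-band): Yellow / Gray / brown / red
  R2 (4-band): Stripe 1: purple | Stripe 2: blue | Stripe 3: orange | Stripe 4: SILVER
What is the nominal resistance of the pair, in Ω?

R1: yellow, grey → 48; brown ×10 → 480 Ω.
R2: violet, blue → 76; orange ×10^3 → 76000 Ω.
Series: 480 + 76000 = 76480 Ω.

76480 Ω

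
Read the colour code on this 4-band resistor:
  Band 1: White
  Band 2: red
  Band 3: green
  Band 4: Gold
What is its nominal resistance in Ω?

9200000 Ω

White → 9 (first significant figure)
Red → 2 (second significant figure)
Green → ×10^5 multiplier
92 × 100000 = 9200000 Ω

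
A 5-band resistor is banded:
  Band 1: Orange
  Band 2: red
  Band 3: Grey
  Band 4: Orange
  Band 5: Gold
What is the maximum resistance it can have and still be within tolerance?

Orange → 3 (first significant figure)
Red → 2 (second significant figure)
Grey → 8 (third significant figure)
Orange → ×10^3 multiplier
Gold → ±5% tolerance
328 × 1000 = 328000 Ω
Maximum = 328000 × (1 + 5/100) = 344400 Ω.

344400 Ω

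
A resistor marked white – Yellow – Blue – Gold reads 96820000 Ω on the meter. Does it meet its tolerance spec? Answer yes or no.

yes

White → 9 (first significant figure)
Yellow → 4 (second significant figure)
Blue → ×10^6 multiplier
Gold → ±5% tolerance
94 × 1000000 = 94000000 Ω
Allowed range: 89300000 Ω to 98700000 Ω.
96820000 Ω lies inside that range.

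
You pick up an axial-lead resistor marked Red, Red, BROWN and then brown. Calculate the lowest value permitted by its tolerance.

217.8 Ω

Red → 2 (first significant figure)
Red → 2 (second significant figure)
Brown → ×10 multiplier
Brown → ±1% tolerance
22 × 10 = 220 Ω
Lowest = 220 × (1 − 1/100) = 217.8 Ω.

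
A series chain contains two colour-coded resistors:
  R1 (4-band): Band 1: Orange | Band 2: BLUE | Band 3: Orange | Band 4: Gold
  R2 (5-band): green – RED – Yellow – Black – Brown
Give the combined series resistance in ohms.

36524 Ω

R1: orange, blue → 36; orange ×10^3 → 36000 Ω.
R2: green, red, yellow → 524; black ×1 → 524 Ω.
Series: 36000 + 524 = 36524 Ω.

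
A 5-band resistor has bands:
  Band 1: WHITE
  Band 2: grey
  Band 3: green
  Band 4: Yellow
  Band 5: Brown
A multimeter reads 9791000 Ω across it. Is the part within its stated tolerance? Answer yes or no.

White → 9 (first significant figure)
Grey → 8 (second significant figure)
Green → 5 (third significant figure)
Yellow → ×10^4 multiplier
Brown → ±1% tolerance
985 × 10000 = 9850000 Ω
Allowed range: 9751500 Ω to 9948500 Ω.
9791000 Ω lies inside that range.

yes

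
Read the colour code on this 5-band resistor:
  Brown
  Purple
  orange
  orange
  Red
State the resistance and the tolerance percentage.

173000 Ω ±2%

Brown → 1 (first significant figure)
Violet → 7 (second significant figure)
Orange → 3 (third significant figure)
Orange → ×10^3 multiplier
Red → ±2% tolerance
173 × 1000 = 173000 Ω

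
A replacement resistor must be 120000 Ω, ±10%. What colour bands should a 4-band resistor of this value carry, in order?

brown, red, yellow, silver

120000 Ω = 12 × 10^4.
1 → brown
2 → red
Multiplier 10^4 → yellow.
±10% tolerance → silver.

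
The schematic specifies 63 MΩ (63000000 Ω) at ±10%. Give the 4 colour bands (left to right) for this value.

63000000 Ω = 63 × 10^6.
6 → blue
3 → orange
Multiplier 10^6 → blue.
±10% tolerance → silver.

blue, orange, blue, silver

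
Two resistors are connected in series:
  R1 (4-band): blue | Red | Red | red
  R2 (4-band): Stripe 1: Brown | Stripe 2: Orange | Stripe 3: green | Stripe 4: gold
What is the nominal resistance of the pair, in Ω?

R1: blue, red → 62; red ×10^2 → 6200 Ω.
R2: brown, orange → 13; green ×10^5 → 1300000 Ω.
Series: 6200 + 1300000 = 1306200 Ω.

1306200 Ω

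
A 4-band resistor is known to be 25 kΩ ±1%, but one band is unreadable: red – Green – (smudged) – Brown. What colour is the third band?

orange

25000 Ω = 25 × 10^3.
The third band is the multiplier, 10^3, which is orange.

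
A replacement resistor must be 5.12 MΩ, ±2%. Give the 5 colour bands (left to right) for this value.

green, brown, red, yellow, red

5120000 Ω = 512 × 10^4.
5 → green
1 → brown
2 → red
Multiplier 10^4 → yellow.
±2% tolerance → red.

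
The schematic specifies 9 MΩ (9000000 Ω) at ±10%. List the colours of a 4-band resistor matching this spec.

white, black, green, silver

9000000 Ω = 90 × 10^5.
9 → white
0 → black
Multiplier 10^5 → green.
±10% tolerance → silver.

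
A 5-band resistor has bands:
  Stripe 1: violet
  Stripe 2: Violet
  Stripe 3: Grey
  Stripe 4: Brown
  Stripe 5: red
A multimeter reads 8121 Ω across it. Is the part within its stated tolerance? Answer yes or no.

Violet → 7 (first significant figure)
Violet → 7 (second significant figure)
Grey → 8 (third significant figure)
Brown → ×10 multiplier
Red → ±2% tolerance
778 × 10 = 7780 Ω
Allowed range: 7624.4 Ω to 7935.6 Ω.
8121 Ω lies outside that range.

no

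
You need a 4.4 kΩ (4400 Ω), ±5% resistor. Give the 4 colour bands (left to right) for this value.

4400 Ω = 44 × 10^2.
4 → yellow
4 → yellow
Multiplier 10^2 → red.
±5% tolerance → gold.

yellow, yellow, red, gold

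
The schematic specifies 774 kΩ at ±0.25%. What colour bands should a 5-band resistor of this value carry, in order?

violet, violet, yellow, orange, blue

774000 Ω = 774 × 10^3.
7 → violet
7 → violet
4 → yellow
Multiplier 10^3 → orange.
±0.25% tolerance → blue.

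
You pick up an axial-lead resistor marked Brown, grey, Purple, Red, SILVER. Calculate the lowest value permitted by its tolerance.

Brown → 1 (first significant figure)
Grey → 8 (second significant figure)
Violet → 7 (third significant figure)
Red → ×10^2 multiplier
Silver → ±10% tolerance
187 × 100 = 18700 Ω
Lowest = 18700 × (1 − 10/100) = 16830 Ω.

16830 Ω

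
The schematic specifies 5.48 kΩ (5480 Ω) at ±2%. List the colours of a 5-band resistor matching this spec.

5480 Ω = 548 × 10^1.
5 → green
4 → yellow
8 → grey
Multiplier 10^1 → brown.
±2% tolerance → red.

green, yellow, grey, brown, red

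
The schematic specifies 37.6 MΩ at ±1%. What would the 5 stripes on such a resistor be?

orange, violet, blue, green, brown

37600000 Ω = 376 × 10^5.
3 → orange
7 → violet
6 → blue
Multiplier 10^5 → green.
±1% tolerance → brown.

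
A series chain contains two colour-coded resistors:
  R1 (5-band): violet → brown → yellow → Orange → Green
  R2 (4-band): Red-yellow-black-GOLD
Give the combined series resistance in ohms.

R1: violet, brown, yellow → 714; orange ×10^3 → 714000 Ω.
R2: red, yellow → 24; black ×1 → 24 Ω.
Series: 714000 + 24 = 714024 Ω.

714024 Ω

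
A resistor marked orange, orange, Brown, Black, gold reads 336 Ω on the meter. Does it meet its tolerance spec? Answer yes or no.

yes

Orange → 3 (first significant figure)
Orange → 3 (second significant figure)
Brown → 1 (third significant figure)
Black → ×1 multiplier
Gold → ±5% tolerance
331 × 1 = 331 Ω
Allowed range: 314.45 Ω to 347.55 Ω.
336 Ω lies inside that range.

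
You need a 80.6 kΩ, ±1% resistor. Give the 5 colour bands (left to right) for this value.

grey, black, blue, red, brown

80600 Ω = 806 × 10^2.
8 → grey
0 → black
6 → blue
Multiplier 10^2 → red.
±1% tolerance → brown.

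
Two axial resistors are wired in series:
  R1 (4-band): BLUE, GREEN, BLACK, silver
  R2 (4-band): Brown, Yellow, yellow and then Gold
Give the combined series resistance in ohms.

R1: blue, green → 65; black ×1 → 65 Ω.
R2: brown, yellow → 14; yellow ×10^4 → 140000 Ω.
Series: 65 + 140000 = 140065 Ω.

140065 Ω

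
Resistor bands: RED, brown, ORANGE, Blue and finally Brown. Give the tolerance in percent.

±1%

The last band, brown, is the tolerance band.
Brown corresponds to ±1%.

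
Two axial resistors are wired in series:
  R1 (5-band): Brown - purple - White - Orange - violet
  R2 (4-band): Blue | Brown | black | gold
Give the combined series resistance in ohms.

179061 Ω

R1: brown, violet, white → 179; orange ×10^3 → 179000 Ω.
R2: blue, brown → 61; black ×1 → 61 Ω.
Series: 179000 + 61 = 179061 Ω.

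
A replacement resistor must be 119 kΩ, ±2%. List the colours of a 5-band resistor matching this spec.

119000 Ω = 119 × 10^3.
1 → brown
1 → brown
9 → white
Multiplier 10^3 → orange.
±2% tolerance → red.

brown, brown, white, orange, red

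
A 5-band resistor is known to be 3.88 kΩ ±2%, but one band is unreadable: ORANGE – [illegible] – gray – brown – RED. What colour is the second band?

grey

3880 Ω = 388 × 10^1.
The second band gives digit 8 of the significand, and 8 is grey.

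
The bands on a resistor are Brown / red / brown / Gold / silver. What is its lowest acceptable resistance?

Brown → 1 (first significant figure)
Red → 2 (second significant figure)
Brown → 1 (third significant figure)
Gold → ×0.1 multiplier
Silver → ±10% tolerance
121 × 0.1 = 12.1 Ω
Lowest = 12.1 × (1 − 10/100) = 10.89 Ω.

10.89 Ω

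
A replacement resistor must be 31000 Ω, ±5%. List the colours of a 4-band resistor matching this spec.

31000 Ω = 31 × 10^3.
3 → orange
1 → brown
Multiplier 10^3 → orange.
±5% tolerance → gold.

orange, brown, orange, gold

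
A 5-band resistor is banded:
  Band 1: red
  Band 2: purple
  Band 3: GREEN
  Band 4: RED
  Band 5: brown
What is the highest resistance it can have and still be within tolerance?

Red → 2 (first significant figure)
Violet → 7 (second significant figure)
Green → 5 (third significant figure)
Red → ×10^2 multiplier
Brown → ±1% tolerance
275 × 100 = 27500 Ω
Highest = 27500 × (1 + 1/100) = 27775 Ω.

27775 Ω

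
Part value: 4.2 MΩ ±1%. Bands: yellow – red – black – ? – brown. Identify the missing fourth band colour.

yellow

4200000 Ω = 420 × 10^4.
The fourth band is the multiplier, 10^4, which is yellow.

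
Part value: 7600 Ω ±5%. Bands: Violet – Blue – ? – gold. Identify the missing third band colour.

7600 Ω = 76 × 10^2.
The third band is the multiplier, 10^2, which is red.

red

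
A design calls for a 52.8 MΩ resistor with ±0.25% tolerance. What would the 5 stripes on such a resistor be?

52800000 Ω = 528 × 10^5.
5 → green
2 → red
8 → grey
Multiplier 10^5 → green.
±0.25% tolerance → blue.

green, red, grey, green, blue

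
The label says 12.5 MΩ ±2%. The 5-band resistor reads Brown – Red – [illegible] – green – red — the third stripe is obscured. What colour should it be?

12500000 Ω = 125 × 10^5.
The third band gives digit 5 of the significand, and 5 is green.

green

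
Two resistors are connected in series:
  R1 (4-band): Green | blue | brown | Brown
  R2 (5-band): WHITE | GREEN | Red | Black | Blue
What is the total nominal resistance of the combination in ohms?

1512 Ω

R1: green, blue → 56; brown ×10 → 560 Ω.
R2: white, green, red → 952; black ×1 → 952 Ω.
Series: 560 + 952 = 1512 Ω.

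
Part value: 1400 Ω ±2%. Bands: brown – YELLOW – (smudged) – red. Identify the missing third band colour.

1400 Ω = 14 × 10^2.
The third band is the multiplier, 10^2, which is red.

red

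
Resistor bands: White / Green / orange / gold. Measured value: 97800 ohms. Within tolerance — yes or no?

yes

White → 9 (first significant figure)
Green → 5 (second significant figure)
Orange → ×10^3 multiplier
Gold → ±5% tolerance
95 × 1000 = 95000 Ω
Allowed range: 90250 Ω to 99750 Ω.
97800 ohms lies inside that range.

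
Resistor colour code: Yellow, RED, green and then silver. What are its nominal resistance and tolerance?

Yellow → 4 (first significant figure)
Red → 2 (second significant figure)
Green → ×10^5 multiplier
Silver → ±10% tolerance
42 × 100000 = 4200000 Ω

4200000 Ω ±10%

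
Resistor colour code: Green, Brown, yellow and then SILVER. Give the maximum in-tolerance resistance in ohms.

561000 Ω

Green → 5 (first significant figure)
Brown → 1 (second significant figure)
Yellow → ×10^4 multiplier
Silver → ±10% tolerance
51 × 10000 = 510000 Ω
Maximum = 510000 × (1 + 10/100) = 561000 Ω.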